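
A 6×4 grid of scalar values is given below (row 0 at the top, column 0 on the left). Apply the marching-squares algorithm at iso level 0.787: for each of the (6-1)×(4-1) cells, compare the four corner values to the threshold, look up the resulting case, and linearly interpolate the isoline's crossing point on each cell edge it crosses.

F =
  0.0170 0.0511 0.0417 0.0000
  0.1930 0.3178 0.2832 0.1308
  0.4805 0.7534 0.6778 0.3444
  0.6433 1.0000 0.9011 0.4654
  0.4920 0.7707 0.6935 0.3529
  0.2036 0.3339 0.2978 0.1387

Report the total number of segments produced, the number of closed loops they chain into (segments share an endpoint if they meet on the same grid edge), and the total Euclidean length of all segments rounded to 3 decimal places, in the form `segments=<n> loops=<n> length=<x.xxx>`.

segments=6 loops=1 length=5.467

cell (2,0): code 0100 → (2.136,1.000)–(3.000,0.403)
cell (2,1): code 1100 → (2.489,2.000)–(2.136,1.000)
cell (2,2): code 1000 → (3.000,2.262)–(2.489,2.000)
cell (3,0): code 0010 → (3.000,0.403)–(3.929,1.000)
cell (3,1): code 0011 → (3.929,1.000)–(3.550,2.000)
cell (3,2): code 0001 → (3.550,2.000)–(3.000,2.262)
total: 6 segments, chained into 1 closed loop(s), length Σ = 5.467260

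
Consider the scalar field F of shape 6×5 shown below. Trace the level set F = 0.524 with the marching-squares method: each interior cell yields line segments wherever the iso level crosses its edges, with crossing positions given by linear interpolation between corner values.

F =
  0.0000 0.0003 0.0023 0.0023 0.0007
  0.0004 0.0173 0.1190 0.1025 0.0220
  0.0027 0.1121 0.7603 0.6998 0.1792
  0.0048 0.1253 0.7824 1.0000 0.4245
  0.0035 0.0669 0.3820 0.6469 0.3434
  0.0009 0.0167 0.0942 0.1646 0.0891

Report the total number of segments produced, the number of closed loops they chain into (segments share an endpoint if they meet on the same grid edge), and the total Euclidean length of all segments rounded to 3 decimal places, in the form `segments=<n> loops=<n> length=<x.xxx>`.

segments=10 loops=1 length=7.574

cell (1,1): code 0100 → (1.632,2.000)–(2.000,1.635)
cell (1,2): code 1100 → (1.706,3.000)–(1.632,2.000)
cell (1,3): code 1000 → (2.000,3.338)–(1.706,3.000)
cell (2,1): code 0110 → (2.000,1.635)–(3.000,1.607)
cell (2,3): code 1001 → (3.000,3.827)–(2.000,3.338)
cell (3,1): code 0010 → (3.000,1.607)–(3.645,2.000)
cell (3,2): code 0111 → (3.645,2.000)–(4.000,2.536)
cell (3,3): code 1001 → (4.000,3.405)–(3.000,3.827)
cell (4,2): code 0010 → (4.000,2.536)–(4.255,3.000)
cell (4,3): code 0001 → (4.255,3.000)–(4.000,3.405)
total: 10 segments, chained into 1 closed loop(s), length Σ = 7.574483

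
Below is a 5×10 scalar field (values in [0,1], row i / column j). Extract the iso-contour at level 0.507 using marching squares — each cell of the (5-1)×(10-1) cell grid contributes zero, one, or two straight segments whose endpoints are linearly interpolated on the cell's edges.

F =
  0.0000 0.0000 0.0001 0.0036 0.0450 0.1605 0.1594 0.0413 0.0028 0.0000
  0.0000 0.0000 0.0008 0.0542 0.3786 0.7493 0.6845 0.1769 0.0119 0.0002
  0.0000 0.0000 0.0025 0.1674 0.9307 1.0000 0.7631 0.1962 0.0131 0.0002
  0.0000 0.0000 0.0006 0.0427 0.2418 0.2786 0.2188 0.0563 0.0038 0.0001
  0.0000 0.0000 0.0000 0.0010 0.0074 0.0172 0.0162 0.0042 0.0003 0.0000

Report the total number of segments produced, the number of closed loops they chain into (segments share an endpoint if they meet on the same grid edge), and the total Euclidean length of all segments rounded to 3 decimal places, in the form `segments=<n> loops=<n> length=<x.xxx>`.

segments=10 loops=1 length=8.136

cell (0,4): code 0100 → (0.588,5.000)–(1.000,4.346)
cell (0,5): code 1100 → (0.662,6.000)–(0.588,5.000)
cell (0,6): code 1000 → (1.000,6.350)–(0.662,6.000)
cell (1,3): code 0100 → (1.233,4.000)–(2.000,3.445)
cell (1,4): code 1110 → (1.000,4.346)–(1.233,4.000)
cell (1,6): code 1001 → (2.000,6.452)–(1.000,6.350)
cell (2,3): code 0010 → (2.000,3.445)–(2.615,4.000)
cell (2,4): code 0011 → (2.615,4.000)–(2.683,5.000)
cell (2,5): code 0011 → (2.683,5.000)–(2.471,6.000)
cell (2,6): code 0001 → (2.471,6.000)–(2.000,6.452)
total: 10 segments, chained into 1 closed loop(s), length Σ = 8.136490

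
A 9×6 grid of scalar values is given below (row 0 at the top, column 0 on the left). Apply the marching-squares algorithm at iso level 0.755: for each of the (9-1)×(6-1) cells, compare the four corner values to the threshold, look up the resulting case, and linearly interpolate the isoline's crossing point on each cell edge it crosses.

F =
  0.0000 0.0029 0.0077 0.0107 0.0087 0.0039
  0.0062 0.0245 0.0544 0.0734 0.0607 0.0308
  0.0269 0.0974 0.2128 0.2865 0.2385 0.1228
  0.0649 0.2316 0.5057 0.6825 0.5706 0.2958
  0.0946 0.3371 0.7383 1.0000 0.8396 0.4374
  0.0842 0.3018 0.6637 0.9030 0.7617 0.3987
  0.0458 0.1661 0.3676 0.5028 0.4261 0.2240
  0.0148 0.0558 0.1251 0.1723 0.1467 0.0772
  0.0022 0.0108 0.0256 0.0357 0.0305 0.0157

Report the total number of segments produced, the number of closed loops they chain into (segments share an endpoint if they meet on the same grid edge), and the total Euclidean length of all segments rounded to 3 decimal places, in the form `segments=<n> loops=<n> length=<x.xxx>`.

cell (3,2): code 0100 → (3.228,3.000)–(4.000,2.064)
cell (3,3): code 1100 → (3.686,4.000)–(3.228,3.000)
cell (3,4): code 1000 → (4.000,4.210)–(3.686,4.000)
cell (4,2): code 0110 → (4.000,2.064)–(5.000,2.382)
cell (4,4): code 1001 → (5.000,4.018)–(4.000,4.210)
cell (5,2): code 0010 → (5.000,2.382)–(5.370,3.000)
cell (5,3): code 0011 → (5.370,3.000)–(5.020,4.000)
cell (5,4): code 0001 → (5.020,4.000)–(5.000,4.018)
total: 8 segments, chained into 1 closed loop(s), length Σ = 6.565840

segments=8 loops=1 length=6.566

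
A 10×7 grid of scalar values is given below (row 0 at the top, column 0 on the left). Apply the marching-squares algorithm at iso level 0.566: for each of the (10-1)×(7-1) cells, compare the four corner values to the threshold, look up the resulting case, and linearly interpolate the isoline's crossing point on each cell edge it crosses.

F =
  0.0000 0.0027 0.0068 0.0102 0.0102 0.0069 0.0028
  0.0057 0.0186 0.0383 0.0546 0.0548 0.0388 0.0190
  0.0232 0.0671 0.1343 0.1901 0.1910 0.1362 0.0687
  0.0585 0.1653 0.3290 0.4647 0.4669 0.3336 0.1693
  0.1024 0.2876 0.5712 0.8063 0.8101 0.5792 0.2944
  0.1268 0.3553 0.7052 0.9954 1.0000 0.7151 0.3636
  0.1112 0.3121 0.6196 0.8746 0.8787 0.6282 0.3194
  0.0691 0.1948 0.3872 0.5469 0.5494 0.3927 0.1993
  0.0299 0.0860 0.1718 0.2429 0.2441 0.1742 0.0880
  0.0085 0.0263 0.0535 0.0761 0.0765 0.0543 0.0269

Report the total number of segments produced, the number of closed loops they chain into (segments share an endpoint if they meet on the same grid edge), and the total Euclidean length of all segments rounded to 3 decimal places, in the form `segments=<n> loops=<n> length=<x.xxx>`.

segments=14 loops=1 length=11.755

cell (3,1): code 0100 → (3.979,2.000)–(4.000,1.982)
cell (3,2): code 1100 → (3.297,3.000)–(3.979,2.000)
cell (3,3): code 1100 → (3.289,4.000)–(3.297,3.000)
cell (3,4): code 1100 → (3.946,5.000)–(3.289,4.000)
cell (3,5): code 1000 → (4.000,5.046)–(3.946,5.000)
cell (4,1): code 0110 → (4.000,1.982)–(5.000,1.602)
cell (4,5): code 1001 → (5.000,5.424)–(4.000,5.046)
cell (5,1): code 0110 → (5.000,1.602)–(6.000,1.826)
cell (5,5): code 1001 → (6.000,5.201)–(5.000,5.424)
cell (6,1): code 0010 → (6.000,1.826)–(6.231,2.000)
cell (6,2): code 0011 → (6.231,2.000)–(6.942,3.000)
cell (6,3): code 0011 → (6.942,3.000)–(6.950,4.000)
cell (6,4): code 0011 → (6.950,4.000)–(6.264,5.000)
cell (6,5): code 0001 → (6.264,5.000)–(6.000,5.201)
total: 14 segments, chained into 1 closed loop(s), length Σ = 11.754923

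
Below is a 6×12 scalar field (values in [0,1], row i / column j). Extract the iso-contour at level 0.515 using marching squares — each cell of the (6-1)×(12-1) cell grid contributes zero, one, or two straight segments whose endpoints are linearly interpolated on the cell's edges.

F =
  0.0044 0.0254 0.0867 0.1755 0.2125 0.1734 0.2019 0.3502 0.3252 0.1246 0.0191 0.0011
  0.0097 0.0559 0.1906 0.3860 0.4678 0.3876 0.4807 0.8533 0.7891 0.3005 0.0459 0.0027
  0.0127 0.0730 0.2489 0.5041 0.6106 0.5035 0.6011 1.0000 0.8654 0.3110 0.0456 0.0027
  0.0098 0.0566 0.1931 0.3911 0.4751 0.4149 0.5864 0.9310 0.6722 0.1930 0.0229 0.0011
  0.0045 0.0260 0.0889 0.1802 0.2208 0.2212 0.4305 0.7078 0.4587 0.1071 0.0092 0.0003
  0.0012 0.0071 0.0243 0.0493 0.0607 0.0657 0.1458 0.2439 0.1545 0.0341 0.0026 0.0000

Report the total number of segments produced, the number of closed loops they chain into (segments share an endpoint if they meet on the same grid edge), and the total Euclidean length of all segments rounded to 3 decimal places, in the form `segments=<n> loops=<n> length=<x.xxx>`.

cell (0,6): code 0100 → (0.328,7.000)–(1.000,6.092)
cell (0,7): code 1100 → (0.409,8.000)–(0.328,7.000)
cell (0,8): code 1000 → (1.000,8.561)–(0.409,8.000)
cell (1,3): code 0100 → (1.331,4.000)–(2.000,3.102)
cell (1,4): code 1000 → (2.000,4.893)–(1.331,4.000)
cell (1,5): code 0100 → (1.285,6.000)–(2.000,5.118)
cell (1,6): code 1110 → (1.000,6.092)–(1.285,6.000)
cell (1,8): code 1001 → (2.000,8.632)–(1.000,8.561)
cell (2,3): code 0010 → (2.000,3.102)–(2.706,4.000)
cell (2,4): code 0001 → (2.706,4.000)–(2.000,4.893)
cell (2,5): code 0110 → (2.000,5.118)–(3.000,5.584)
cell (2,8): code 1001 → (3.000,8.328)–(2.000,8.632)
cell (3,5): code 0010 → (3.000,5.584)–(3.458,6.000)
cell (3,6): code 0111 → (3.458,6.000)–(4.000,6.305)
cell (3,7): code 1011 → (4.000,7.774)–(3.736,8.000)
cell (3,8): code 0001 → (3.736,8.000)–(3.000,8.328)
cell (4,6): code 0010 → (4.000,6.305)–(4.416,7.000)
cell (4,7): code 0001 → (4.416,7.000)–(4.000,7.774)
total: 18 segments, chained into 2 closed loop(s), length Σ = 16.131553

segments=18 loops=2 length=16.132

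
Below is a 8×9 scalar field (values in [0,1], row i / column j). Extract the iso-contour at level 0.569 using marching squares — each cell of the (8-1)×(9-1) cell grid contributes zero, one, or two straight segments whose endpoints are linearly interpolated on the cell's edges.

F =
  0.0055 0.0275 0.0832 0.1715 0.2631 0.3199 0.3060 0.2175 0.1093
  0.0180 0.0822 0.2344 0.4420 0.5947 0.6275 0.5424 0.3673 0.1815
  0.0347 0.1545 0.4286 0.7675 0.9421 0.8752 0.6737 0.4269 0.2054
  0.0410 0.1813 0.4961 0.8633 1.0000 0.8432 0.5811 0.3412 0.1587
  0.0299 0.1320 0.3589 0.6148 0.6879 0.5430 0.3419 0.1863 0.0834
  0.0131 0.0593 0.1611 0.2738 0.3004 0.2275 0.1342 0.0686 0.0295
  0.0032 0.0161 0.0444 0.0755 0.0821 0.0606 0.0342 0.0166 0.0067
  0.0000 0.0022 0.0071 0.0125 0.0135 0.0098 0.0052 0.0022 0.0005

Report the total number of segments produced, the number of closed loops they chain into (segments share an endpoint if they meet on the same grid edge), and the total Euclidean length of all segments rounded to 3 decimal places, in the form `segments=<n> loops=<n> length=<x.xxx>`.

cell (0,3): code 0100 → (0.922,4.000)–(1.000,3.832)
cell (0,4): code 1100 → (0.810,5.000)–(0.922,4.000)
cell (0,5): code 1000 → (1.000,5.687)–(0.810,5.000)
cell (1,2): code 0100 → (1.390,3.000)–(2.000,2.414)
cell (1,3): code 1110 → (1.000,3.832)–(1.390,3.000)
cell (1,5): code 1101 → (1.203,6.000)–(1.000,5.687)
cell (1,6): code 1000 → (2.000,6.424)–(1.203,6.000)
cell (2,2): code 0110 → (2.000,2.414)–(3.000,2.199)
cell (2,6): code 1001 → (3.000,6.050)–(2.000,6.424)
cell (3,2): code 0110 → (3.000,2.199)–(4.000,2.821)
cell (3,4): code 1011 → (4.000,4.821)–(3.913,5.000)
cell (3,5): code 0011 → (3.913,5.000)–(3.051,6.000)
cell (3,6): code 0001 → (3.051,6.000)–(3.000,6.050)
cell (4,2): code 0010 → (4.000,2.821)–(4.134,3.000)
cell (4,3): code 0011 → (4.134,3.000)–(4.307,4.000)
cell (4,4): code 0001 → (4.307,4.000)–(4.000,4.821)
total: 16 segments, chained into 1 closed loop(s), length Σ = 11.919365

segments=16 loops=1 length=11.919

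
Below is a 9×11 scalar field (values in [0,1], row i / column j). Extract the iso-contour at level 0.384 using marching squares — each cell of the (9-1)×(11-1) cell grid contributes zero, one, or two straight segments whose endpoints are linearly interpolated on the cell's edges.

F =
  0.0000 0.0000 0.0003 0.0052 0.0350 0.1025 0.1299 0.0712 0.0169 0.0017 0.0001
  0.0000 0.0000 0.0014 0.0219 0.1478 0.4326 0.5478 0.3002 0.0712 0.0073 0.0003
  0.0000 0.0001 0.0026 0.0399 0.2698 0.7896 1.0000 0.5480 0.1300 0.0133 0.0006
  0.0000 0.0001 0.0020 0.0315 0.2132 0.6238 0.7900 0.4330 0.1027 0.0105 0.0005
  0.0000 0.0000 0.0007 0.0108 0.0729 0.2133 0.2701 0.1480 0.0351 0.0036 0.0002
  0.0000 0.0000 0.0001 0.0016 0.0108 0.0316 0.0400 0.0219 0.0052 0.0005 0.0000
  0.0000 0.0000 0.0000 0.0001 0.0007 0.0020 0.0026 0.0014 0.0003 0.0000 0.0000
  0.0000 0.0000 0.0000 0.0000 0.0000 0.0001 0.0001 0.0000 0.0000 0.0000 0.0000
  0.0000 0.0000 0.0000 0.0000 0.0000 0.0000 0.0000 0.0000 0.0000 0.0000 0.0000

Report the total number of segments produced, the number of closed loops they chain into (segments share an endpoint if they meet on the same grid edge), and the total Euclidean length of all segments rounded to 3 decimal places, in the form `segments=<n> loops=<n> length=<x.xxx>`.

cell (0,4): code 0100 → (0.853,5.000)–(1.000,4.829)
cell (0,5): code 1100 → (0.608,6.000)–(0.853,5.000)
cell (0,6): code 1000 → (1.000,6.662)–(0.608,6.000)
cell (1,4): code 0110 → (1.000,4.829)–(2.000,4.220)
cell (1,6): code 1101 → (1.338,7.000)–(1.000,6.662)
cell (1,7): code 1000 → (2.000,7.392)–(1.338,7.000)
cell (2,4): code 0110 → (2.000,4.220)–(3.000,4.416)
cell (2,7): code 1001 → (3.000,7.148)–(2.000,7.392)
cell (3,4): code 0010 → (3.000,4.416)–(3.584,5.000)
cell (3,5): code 0011 → (3.584,5.000)–(3.781,6.000)
cell (3,6): code 0011 → (3.781,6.000)–(3.172,7.000)
cell (3,7): code 0001 → (3.172,7.000)–(3.000,7.148)
total: 12 segments, chained into 1 closed loop(s), length Σ = 9.734402

segments=12 loops=1 length=9.734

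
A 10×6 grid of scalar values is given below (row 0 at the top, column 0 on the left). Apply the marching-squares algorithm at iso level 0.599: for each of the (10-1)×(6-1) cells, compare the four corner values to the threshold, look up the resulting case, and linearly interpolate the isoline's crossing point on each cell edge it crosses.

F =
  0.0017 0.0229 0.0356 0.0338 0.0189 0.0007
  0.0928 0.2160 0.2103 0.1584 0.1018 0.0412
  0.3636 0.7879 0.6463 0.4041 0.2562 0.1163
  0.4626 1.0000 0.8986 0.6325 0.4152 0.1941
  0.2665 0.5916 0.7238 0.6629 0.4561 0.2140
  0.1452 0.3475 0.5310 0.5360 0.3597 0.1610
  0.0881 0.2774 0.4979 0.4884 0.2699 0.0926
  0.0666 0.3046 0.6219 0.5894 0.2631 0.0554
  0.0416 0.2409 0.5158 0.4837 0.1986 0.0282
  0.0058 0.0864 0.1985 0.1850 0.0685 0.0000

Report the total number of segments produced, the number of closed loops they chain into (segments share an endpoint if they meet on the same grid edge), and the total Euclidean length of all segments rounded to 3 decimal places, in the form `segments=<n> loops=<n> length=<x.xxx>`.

cell (1,0): code 0100 → (1.670,1.000)–(2.000,0.555)
cell (1,1): code 1100 → (1.892,2.000)–(1.670,1.000)
cell (1,2): code 1000 → (2.000,2.195)–(1.892,2.000)
cell (2,0): code 0110 → (2.000,0.555)–(3.000,0.254)
cell (2,2): code 1101 → (2.853,3.000)–(2.000,2.195)
cell (2,3): code 1000 → (3.000,3.154)–(2.853,3.000)
cell (3,0): code 0010 → (3.000,0.254)–(3.982,1.000)
cell (3,1): code 0111 → (3.982,1.000)–(4.000,1.056)
cell (3,3): code 1001 → (4.000,3.309)–(3.000,3.154)
cell (4,1): code 0010 → (4.000,1.056)–(4.647,2.000)
cell (4,2): code 0011 → (4.647,2.000)–(4.504,3.000)
cell (4,3): code 0001 → (4.504,3.000)–(4.000,3.309)
cell (6,1): code 0100 → (6.815,2.000)–(7.000,1.928)
cell (6,2): code 1000 → (7.000,2.705)–(6.815,2.000)
cell (7,1): code 0010 → (7.000,1.928)–(7.216,2.000)
cell (7,2): code 0001 → (7.216,2.000)–(7.000,2.705)
total: 16 segments, chained into 2 closed loop(s), length Σ = 11.172977

segments=16 loops=2 length=11.173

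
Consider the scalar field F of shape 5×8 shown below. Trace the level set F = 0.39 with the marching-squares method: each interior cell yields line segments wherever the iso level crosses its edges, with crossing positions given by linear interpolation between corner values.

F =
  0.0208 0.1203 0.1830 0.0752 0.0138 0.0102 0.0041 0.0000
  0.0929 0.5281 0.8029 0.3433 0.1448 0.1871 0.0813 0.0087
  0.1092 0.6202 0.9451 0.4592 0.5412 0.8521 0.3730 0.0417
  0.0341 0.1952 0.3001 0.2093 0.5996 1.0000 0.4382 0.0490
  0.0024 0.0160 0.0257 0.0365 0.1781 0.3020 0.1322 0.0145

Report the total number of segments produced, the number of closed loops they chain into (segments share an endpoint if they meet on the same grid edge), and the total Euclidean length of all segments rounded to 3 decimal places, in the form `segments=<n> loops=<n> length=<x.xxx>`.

cell (0,0): code 0100 → (0.661,1.000)–(1.000,0.683)
cell (0,1): code 1100 → (0.334,2.000)–(0.661,1.000)
cell (0,2): code 1000 → (1.000,2.898)–(0.334,2.000)
cell (1,0): code 0110 → (1.000,0.683)–(2.000,0.550)
cell (1,2): code 1101 → (1.403,3.000)–(1.000,2.898)
cell (1,3): code 1100 → (1.619,4.000)–(1.403,3.000)
cell (1,4): code 1100 → (1.305,5.000)–(1.619,4.000)
cell (1,5): code 1000 → (2.000,5.965)–(1.305,5.000)
cell (2,0): code 0010 → (2.000,0.550)–(2.542,1.000)
cell (2,1): code 0011 → (2.542,1.000)–(2.861,2.000)
cell (2,2): code 0011 → (2.861,2.000)–(2.277,3.000)
cell (2,3): code 0111 → (2.277,3.000)–(3.000,3.463)
cell (2,5): code 1101 → (2.261,6.000)–(2.000,5.965)
cell (2,6): code 1000 → (3.000,6.124)–(2.261,6.000)
cell (3,3): code 0010 → (3.000,3.463)–(3.497,4.000)
cell (3,4): code 0011 → (3.497,4.000)–(3.874,5.000)
cell (3,5): code 0011 → (3.874,5.000)–(3.158,6.000)
cell (3,6): code 0001 → (3.158,6.000)–(3.000,6.124)
total: 18 segments, chained into 1 closed loop(s), length Σ = 15.333137

segments=18 loops=1 length=15.333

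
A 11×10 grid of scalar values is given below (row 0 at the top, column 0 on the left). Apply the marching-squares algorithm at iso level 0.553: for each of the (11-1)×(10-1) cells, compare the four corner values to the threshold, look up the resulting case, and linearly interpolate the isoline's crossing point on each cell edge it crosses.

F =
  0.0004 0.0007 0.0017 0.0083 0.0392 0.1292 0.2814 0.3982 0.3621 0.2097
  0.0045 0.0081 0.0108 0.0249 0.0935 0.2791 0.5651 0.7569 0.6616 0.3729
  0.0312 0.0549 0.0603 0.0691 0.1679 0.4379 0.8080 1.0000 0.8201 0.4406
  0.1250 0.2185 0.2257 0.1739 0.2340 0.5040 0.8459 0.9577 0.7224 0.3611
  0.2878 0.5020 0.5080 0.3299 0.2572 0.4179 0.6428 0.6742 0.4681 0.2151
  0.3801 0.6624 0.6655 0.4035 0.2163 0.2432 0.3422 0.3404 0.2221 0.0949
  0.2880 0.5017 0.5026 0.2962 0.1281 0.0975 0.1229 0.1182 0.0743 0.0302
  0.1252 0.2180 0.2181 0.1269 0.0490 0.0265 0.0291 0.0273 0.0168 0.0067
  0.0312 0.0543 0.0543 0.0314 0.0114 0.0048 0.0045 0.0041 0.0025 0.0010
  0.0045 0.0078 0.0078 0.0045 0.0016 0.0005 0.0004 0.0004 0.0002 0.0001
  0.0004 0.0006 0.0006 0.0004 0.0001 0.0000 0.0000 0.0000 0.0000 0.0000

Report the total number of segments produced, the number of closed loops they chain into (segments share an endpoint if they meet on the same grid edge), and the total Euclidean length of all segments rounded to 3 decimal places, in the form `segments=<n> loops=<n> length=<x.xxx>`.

cell (0,5): code 0100 → (0.957,6.000)–(1.000,5.958)
cell (0,6): code 1100 → (0.432,7.000)–(0.957,6.000)
cell (0,7): code 1100 → (0.637,8.000)–(0.432,7.000)
cell (0,8): code 1000 → (1.000,8.376)–(0.637,8.000)
cell (1,5): code 0110 → (1.000,5.958)–(2.000,5.311)
cell (1,8): code 1001 → (2.000,8.704)–(1.000,8.376)
cell (2,5): code 0110 → (2.000,5.311)–(3.000,5.143)
cell (2,8): code 1001 → (3.000,8.469)–(2.000,8.704)
cell (3,5): code 0110 → (3.000,5.143)–(4.000,5.601)
cell (3,7): code 1011 → (4.000,7.588)–(3.666,8.000)
cell (3,8): code 0001 → (3.666,8.000)–(3.000,8.469)
cell (4,0): code 0100 → (4.318,1.000)–(5.000,0.612)
cell (4,1): code 1100 → (4.286,2.000)–(4.318,1.000)
cell (4,2): code 1000 → (5.000,2.429)–(4.286,2.000)
cell (4,5): code 0010 → (4.000,5.601)–(4.299,6.000)
cell (4,6): code 0011 → (4.299,6.000)–(4.363,7.000)
cell (4,7): code 0001 → (4.363,7.000)–(4.000,7.588)
cell (5,0): code 0010 → (5.000,0.612)–(5.681,1.000)
cell (5,1): code 0011 → (5.681,1.000)–(5.691,2.000)
cell (5,2): code 0001 → (5.691,2.000)–(5.000,2.429)
total: 20 segments, chained into 2 closed loop(s), length Σ = 16.869055

segments=20 loops=2 length=16.869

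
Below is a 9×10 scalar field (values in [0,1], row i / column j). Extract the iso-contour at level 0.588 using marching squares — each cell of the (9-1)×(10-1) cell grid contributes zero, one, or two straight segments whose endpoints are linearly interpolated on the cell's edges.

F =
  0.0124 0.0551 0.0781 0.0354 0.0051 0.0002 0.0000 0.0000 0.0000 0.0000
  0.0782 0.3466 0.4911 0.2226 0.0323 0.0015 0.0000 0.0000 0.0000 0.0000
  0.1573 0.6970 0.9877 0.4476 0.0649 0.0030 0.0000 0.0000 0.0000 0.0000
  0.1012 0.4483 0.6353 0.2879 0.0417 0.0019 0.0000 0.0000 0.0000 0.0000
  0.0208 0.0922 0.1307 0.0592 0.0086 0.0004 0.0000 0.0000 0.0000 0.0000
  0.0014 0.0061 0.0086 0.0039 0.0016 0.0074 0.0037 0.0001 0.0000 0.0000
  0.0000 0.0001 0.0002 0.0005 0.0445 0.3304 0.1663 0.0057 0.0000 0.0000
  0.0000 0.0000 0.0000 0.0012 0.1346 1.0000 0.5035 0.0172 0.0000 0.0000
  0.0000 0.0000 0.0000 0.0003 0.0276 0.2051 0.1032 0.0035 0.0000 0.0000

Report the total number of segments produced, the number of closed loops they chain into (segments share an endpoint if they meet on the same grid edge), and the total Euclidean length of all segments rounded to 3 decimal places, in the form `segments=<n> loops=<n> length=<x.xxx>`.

segments=12 loops=2 length=9.093

cell (1,0): code 0100 → (1.689,1.000)–(2.000,0.798)
cell (1,1): code 1100 → (1.195,2.000)–(1.689,1.000)
cell (1,2): code 1000 → (2.000,2.740)–(1.195,2.000)
cell (2,0): code 0010 → (2.000,0.798)–(2.438,1.000)
cell (2,1): code 0111 → (2.438,1.000)–(3.000,1.747)
cell (2,2): code 1001 → (3.000,2.136)–(2.000,2.740)
cell (3,1): code 0010 → (3.000,1.747)–(3.094,2.000)
cell (3,2): code 0001 → (3.094,2.000)–(3.000,2.136)
cell (6,4): code 0100 → (6.385,5.000)–(7.000,4.524)
cell (6,5): code 1000 → (7.000,5.830)–(6.385,5.000)
cell (7,4): code 0010 → (7.000,4.524)–(7.518,5.000)
cell (7,5): code 0001 → (7.518,5.000)–(7.000,5.830)
total: 12 segments, chained into 2 closed loop(s), length Σ = 9.093208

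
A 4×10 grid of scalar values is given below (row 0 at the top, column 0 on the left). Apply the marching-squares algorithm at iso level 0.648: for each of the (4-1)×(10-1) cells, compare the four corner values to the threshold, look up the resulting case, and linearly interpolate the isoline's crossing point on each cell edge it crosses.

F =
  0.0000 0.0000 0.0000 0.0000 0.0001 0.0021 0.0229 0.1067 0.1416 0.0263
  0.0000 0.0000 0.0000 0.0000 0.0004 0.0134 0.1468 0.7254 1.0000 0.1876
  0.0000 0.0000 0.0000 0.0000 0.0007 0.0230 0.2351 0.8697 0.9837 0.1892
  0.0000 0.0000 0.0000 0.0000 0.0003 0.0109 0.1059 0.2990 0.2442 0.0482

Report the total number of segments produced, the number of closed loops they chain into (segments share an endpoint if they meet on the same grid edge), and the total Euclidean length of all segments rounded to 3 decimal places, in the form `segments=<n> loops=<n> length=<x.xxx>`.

segments=8 loops=1 length=5.987

cell (0,6): code 0100 → (0.875,7.000)–(1.000,6.866)
cell (0,7): code 1100 → (0.590,8.000)–(0.875,7.000)
cell (0,8): code 1000 → (1.000,8.433)–(0.590,8.000)
cell (1,6): code 0110 → (1.000,6.866)–(2.000,6.651)
cell (1,8): code 1001 → (2.000,8.423)–(1.000,8.433)
cell (2,6): code 0010 → (2.000,6.651)–(2.388,7.000)
cell (2,7): code 0011 → (2.388,7.000)–(2.454,8.000)
cell (2,8): code 0001 → (2.454,8.000)–(2.000,8.423)
total: 8 segments, chained into 1 closed loop(s), length Σ = 5.987321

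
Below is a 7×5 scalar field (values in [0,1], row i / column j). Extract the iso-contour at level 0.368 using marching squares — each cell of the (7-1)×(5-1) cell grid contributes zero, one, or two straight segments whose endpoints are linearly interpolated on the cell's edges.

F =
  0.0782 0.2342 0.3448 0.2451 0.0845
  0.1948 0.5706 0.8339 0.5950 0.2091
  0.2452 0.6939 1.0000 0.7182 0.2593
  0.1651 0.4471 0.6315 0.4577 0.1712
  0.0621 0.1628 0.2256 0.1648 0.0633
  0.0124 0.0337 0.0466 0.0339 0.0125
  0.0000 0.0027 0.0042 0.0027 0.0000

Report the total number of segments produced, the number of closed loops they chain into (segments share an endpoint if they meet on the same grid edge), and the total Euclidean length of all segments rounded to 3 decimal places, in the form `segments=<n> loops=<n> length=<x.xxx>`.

segments=12 loops=1 length=10.970

cell (0,0): code 0100 → (0.398,1.000)–(1.000,0.461)
cell (0,1): code 1100 → (0.047,2.000)–(0.398,1.000)
cell (0,2): code 1100 → (0.351,3.000)–(0.047,2.000)
cell (0,3): code 1000 → (1.000,3.588)–(0.351,3.000)
cell (1,0): code 0110 → (1.000,0.461)–(2.000,0.274)
cell (1,3): code 1001 → (2.000,3.763)–(1.000,3.588)
cell (2,0): code 0110 → (2.000,0.274)–(3.000,0.720)
cell (2,3): code 1001 → (3.000,3.313)–(2.000,3.763)
cell (3,0): code 0010 → (3.000,0.720)–(3.278,1.000)
cell (3,1): code 0011 → (3.278,1.000)–(3.649,2.000)
cell (3,2): code 0011 → (3.649,2.000)–(3.306,3.000)
cell (3,3): code 0001 → (3.306,3.000)–(3.000,3.313)
total: 12 segments, chained into 1 closed loop(s), length Σ = 10.969580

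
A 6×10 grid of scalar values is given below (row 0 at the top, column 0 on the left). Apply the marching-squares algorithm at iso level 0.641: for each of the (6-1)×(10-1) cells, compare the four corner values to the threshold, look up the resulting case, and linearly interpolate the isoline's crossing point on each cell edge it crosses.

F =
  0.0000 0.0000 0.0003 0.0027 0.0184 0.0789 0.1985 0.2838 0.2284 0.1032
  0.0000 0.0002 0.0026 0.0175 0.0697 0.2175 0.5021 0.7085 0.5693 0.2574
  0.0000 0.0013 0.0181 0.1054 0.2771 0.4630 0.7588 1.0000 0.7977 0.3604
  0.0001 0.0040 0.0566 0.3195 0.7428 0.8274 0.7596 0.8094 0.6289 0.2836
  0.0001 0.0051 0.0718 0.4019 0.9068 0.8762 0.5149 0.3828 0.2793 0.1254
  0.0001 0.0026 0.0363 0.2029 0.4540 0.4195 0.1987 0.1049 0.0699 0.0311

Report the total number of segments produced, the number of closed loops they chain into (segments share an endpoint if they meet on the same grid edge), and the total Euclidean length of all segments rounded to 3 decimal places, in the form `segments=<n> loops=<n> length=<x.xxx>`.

cell (0,6): code 0100 → (0.841,7.000)–(1.000,6.673)
cell (0,7): code 1000 → (1.000,7.485)–(0.841,7.000)
cell (1,5): code 0100 → (1.541,6.000)–(2.000,5.602)
cell (1,6): code 1110 → (1.000,6.673)–(1.541,6.000)
cell (1,7): code 1101 → (1.314,8.000)–(1.000,7.485)
cell (1,8): code 1000 → (2.000,8.358)–(1.314,8.000)
cell (2,3): code 0100 → (2.781,4.000)–(3.000,3.760)
cell (2,4): code 1100 → (2.488,5.000)–(2.781,4.000)
cell (2,5): code 1110 → (2.000,5.602)–(2.488,5.000)
cell (2,7): code 1011 → (3.000,7.933)–(2.928,8.000)
cell (2,8): code 0001 → (2.928,8.000)–(2.000,8.358)
cell (3,3): code 0110 → (3.000,3.760)–(4.000,3.474)
cell (3,5): code 1011 → (4.000,5.651)–(3.485,6.000)
cell (3,6): code 0011 → (3.485,6.000)–(3.395,7.000)
cell (3,7): code 0001 → (3.395,7.000)–(3.000,7.933)
cell (4,3): code 0010 → (4.000,3.474)–(4.587,4.000)
cell (4,4): code 0011 → (4.587,4.000)–(4.515,5.000)
cell (4,5): code 0001 → (4.515,5.000)–(4.000,5.651)
total: 18 segments, chained into 1 closed loop(s), length Σ = 13.258254

segments=18 loops=1 length=13.258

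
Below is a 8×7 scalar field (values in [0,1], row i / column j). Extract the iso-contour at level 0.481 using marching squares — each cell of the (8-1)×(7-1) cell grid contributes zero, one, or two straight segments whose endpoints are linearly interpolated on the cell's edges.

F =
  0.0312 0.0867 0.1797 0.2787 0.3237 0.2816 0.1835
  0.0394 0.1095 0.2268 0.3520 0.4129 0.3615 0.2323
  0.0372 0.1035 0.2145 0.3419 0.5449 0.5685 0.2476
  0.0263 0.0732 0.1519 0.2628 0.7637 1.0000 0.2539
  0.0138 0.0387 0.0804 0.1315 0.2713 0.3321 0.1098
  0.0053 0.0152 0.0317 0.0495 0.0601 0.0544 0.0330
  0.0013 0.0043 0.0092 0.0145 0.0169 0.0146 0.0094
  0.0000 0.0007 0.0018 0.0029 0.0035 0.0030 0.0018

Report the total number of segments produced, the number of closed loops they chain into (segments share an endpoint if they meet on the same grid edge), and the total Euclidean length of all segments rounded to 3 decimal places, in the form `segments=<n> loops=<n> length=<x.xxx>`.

cell (1,3): code 0100 → (1.516,4.000)–(2.000,3.685)
cell (1,4): code 1100 → (1.577,5.000)–(1.516,4.000)
cell (1,5): code 1000 → (2.000,5.273)–(1.577,5.000)
cell (2,3): code 0110 → (2.000,3.685)–(3.000,3.436)
cell (2,5): code 1001 → (3.000,5.696)–(2.000,5.273)
cell (3,3): code 0010 → (3.000,3.436)–(3.574,4.000)
cell (3,4): code 0011 → (3.574,4.000)–(3.777,5.000)
cell (3,5): code 0001 → (3.777,5.000)–(3.000,5.696)
total: 8 segments, chained into 1 closed loop(s), length Σ = 7.067176

segments=8 loops=1 length=7.067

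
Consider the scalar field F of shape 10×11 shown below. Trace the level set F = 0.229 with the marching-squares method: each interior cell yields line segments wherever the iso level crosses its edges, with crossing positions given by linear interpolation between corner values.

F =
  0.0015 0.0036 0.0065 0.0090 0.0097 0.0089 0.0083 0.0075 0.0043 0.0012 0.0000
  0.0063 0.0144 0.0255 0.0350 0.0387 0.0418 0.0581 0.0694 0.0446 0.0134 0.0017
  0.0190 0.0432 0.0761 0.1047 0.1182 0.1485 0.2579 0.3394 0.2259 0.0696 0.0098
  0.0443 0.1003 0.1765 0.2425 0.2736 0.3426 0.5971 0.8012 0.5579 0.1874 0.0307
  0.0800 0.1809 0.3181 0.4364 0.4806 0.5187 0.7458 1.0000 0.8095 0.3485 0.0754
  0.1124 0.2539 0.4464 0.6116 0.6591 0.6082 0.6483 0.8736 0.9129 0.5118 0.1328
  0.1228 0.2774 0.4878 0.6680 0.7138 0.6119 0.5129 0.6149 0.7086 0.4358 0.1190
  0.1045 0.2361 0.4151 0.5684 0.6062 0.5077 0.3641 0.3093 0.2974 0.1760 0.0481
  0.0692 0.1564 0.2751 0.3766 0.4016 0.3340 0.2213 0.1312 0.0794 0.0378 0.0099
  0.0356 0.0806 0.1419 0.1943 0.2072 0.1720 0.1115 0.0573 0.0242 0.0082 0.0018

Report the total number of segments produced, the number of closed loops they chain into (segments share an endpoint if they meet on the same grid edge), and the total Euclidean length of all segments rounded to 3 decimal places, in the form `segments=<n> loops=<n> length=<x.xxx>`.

cell (1,5): code 0100 → (1.855,6.000)–(2.000,5.736)
cell (1,6): code 1100 → (1.591,7.000)–(1.855,6.000)
cell (1,7): code 1000 → (2.000,7.973)–(1.591,7.000)
cell (2,2): code 0100 → (2.902,3.000)–(3.000,2.795)
cell (2,3): code 1100 → (2.713,4.000)–(2.902,3.000)
cell (2,4): code 1100 → (2.415,5.000)–(2.713,4.000)
cell (2,5): code 1110 → (2.000,5.736)–(2.415,5.000)
cell (2,7): code 1101 → (2.009,8.000)–(2.000,7.973)
cell (2,8): code 1000 → (3.000,8.888)–(2.009,8.000)
cell (3,1): code 0100 → (3.371,2.000)–(4.000,1.351)
cell (3,2): code 1110 → (3.000,2.795)–(3.371,2.000)
cell (3,8): code 1101 → (3.258,9.000)–(3.000,8.888)
cell (3,9): code 1000 → (4.000,9.438)–(3.258,9.000)
cell (4,0): code 0100 → (4.659,1.000)–(5.000,0.824)
cell (4,1): code 1110 → (4.000,1.351)–(4.659,1.000)
cell (4,9): code 1001 → (5.000,9.746)–(4.000,9.438)
cell (5,0): code 0110 → (5.000,0.824)–(6.000,0.687)
cell (5,9): code 1001 → (6.000,9.653)–(5.000,9.746)
cell (6,0): code 0110 → (6.000,0.687)–(7.000,0.946)
cell (6,8): code 1011 → (7.000,8.563)–(6.796,9.000)
cell (6,9): code 0001 → (6.796,9.000)–(6.000,9.653)
cell (7,0): code 0010 → (7.000,0.946)–(7.089,1.000)
cell (7,1): code 0111 → (7.089,1.000)–(8.000,1.612)
cell (7,5): code 1011 → (8.000,5.932)–(7.946,6.000)
cell (7,6): code 0011 → (7.946,6.000)–(7.451,7.000)
cell (7,7): code 0011 → (7.451,7.000)–(7.314,8.000)
cell (7,8): code 0001 → (7.314,8.000)–(7.000,8.563)
cell (8,1): code 0010 → (8.000,1.612)–(8.346,2.000)
cell (8,2): code 0011 → (8.346,2.000)–(8.810,3.000)
cell (8,3): code 0011 → (8.810,3.000)–(8.888,4.000)
cell (8,4): code 0011 → (8.888,4.000)–(8.648,5.000)
cell (8,5): code 0001 → (8.648,5.000)–(8.000,5.932)
total: 32 segments, chained into 1 closed loop(s), length Σ = 25.389153

segments=32 loops=1 length=25.389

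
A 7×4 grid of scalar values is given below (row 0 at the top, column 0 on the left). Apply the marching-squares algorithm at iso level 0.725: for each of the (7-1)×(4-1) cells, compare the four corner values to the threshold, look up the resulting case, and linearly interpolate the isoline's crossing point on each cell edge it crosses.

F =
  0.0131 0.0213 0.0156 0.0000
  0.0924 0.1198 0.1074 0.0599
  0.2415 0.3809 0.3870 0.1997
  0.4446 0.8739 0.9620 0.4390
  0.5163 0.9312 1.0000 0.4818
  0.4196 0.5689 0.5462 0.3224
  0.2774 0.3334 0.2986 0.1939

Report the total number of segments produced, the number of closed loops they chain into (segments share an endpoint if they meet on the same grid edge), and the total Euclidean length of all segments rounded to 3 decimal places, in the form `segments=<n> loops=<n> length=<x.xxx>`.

cell (2,0): code 0100 → (2.698,1.000)–(3.000,0.653)
cell (2,1): code 1100 → (2.588,2.000)–(2.698,1.000)
cell (2,2): code 1000 → (3.000,2.453)–(2.588,2.000)
cell (3,0): code 0110 → (3.000,0.653)–(4.000,0.503)
cell (3,2): code 1001 → (4.000,2.531)–(3.000,2.453)
cell (4,0): code 0010 → (4.000,0.503)–(4.569,1.000)
cell (4,1): code 0011 → (4.569,1.000)–(4.606,2.000)
cell (4,2): code 0001 → (4.606,2.000)–(4.000,2.531)
total: 8 segments, chained into 1 closed loop(s), length Σ = 6.654522

segments=8 loops=1 length=6.655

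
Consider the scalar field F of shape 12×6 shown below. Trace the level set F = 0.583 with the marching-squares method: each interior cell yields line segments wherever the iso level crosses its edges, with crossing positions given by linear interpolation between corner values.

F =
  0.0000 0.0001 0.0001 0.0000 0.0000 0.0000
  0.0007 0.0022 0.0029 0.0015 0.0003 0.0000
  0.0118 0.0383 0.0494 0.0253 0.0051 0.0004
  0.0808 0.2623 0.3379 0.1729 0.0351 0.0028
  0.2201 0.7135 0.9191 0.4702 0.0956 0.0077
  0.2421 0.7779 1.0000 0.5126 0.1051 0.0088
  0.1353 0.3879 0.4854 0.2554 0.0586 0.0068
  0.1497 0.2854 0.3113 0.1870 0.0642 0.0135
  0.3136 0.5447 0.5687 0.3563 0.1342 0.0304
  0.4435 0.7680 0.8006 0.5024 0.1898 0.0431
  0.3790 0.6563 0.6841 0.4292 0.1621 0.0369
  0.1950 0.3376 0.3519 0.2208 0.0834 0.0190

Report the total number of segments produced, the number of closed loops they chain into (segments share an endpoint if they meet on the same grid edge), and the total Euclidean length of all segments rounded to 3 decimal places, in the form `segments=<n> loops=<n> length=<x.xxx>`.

cell (3,0): code 0100 → (3.711,1.000)–(4.000,0.736)
cell (3,1): code 1100 → (3.422,2.000)–(3.711,1.000)
cell (3,2): code 1000 → (4.000,2.749)–(3.422,2.000)
cell (4,0): code 0110 → (4.000,0.736)–(5.000,0.636)
cell (4,2): code 1001 → (5.000,2.856)–(4.000,2.749)
cell (5,0): code 0010 → (5.000,0.636)–(5.500,1.000)
cell (5,1): code 0011 → (5.500,1.000)–(5.810,2.000)
cell (5,2): code 0001 → (5.810,2.000)–(5.000,2.856)
cell (8,0): code 0100 → (8.172,1.000)–(9.000,0.430)
cell (8,1): code 1100 → (8.062,2.000)–(8.172,1.000)
cell (8,2): code 1000 → (9.000,2.730)–(8.062,2.000)
cell (9,0): code 0110 → (9.000,0.430)–(10.000,0.736)
cell (9,2): code 1001 → (10.000,2.397)–(9.000,2.730)
cell (10,0): code 0010 → (10.000,0.736)–(10.230,1.000)
cell (10,1): code 0011 → (10.230,1.000)–(10.304,2.000)
cell (10,2): code 0001 → (10.304,2.000)–(10.000,2.397)
total: 16 segments, chained into 2 closed loop(s), length Σ = 14.386330

segments=16 loops=2 length=14.386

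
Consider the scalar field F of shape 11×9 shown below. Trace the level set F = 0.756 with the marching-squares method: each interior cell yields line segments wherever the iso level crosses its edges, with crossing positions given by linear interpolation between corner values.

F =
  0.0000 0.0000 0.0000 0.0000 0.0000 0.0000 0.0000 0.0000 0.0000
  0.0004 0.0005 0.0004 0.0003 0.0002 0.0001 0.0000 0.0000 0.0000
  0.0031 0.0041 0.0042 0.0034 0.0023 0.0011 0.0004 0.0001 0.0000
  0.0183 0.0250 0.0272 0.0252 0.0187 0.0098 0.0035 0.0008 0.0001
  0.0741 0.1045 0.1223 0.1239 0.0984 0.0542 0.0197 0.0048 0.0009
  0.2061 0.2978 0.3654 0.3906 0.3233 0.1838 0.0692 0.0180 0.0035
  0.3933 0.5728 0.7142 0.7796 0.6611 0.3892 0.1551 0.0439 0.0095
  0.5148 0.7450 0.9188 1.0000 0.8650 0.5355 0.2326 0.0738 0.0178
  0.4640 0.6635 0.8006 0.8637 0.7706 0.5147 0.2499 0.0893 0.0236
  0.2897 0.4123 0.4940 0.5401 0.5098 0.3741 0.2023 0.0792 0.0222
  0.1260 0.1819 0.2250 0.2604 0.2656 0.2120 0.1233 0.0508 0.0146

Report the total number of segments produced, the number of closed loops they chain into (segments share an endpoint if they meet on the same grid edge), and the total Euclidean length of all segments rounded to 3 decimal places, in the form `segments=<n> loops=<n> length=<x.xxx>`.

segments=12 loops=1 length=8.729

cell (5,2): code 0100 → (5.939,3.000)–(6.000,2.639)
cell (5,3): code 1000 → (6.000,3.199)–(5.939,3.000)
cell (6,1): code 0100 → (6.204,2.000)–(7.000,1.063)
cell (6,2): code 1110 → (6.000,2.639)–(6.204,2.000)
cell (6,3): code 1101 → (6.465,4.000)–(6.000,3.199)
cell (6,4): code 1000 → (7.000,4.331)–(6.465,4.000)
cell (7,1): code 0110 → (7.000,1.063)–(8.000,1.675)
cell (7,4): code 1001 → (8.000,4.057)–(7.000,4.331)
cell (8,1): code 0010 → (8.000,1.675)–(8.145,2.000)
cell (8,2): code 0011 → (8.145,2.000)–(8.333,3.000)
cell (8,3): code 0011 → (8.333,3.000)–(8.056,4.000)
cell (8,4): code 0001 → (8.056,4.000)–(8.000,4.057)
total: 12 segments, chained into 1 closed loop(s), length Σ = 8.729265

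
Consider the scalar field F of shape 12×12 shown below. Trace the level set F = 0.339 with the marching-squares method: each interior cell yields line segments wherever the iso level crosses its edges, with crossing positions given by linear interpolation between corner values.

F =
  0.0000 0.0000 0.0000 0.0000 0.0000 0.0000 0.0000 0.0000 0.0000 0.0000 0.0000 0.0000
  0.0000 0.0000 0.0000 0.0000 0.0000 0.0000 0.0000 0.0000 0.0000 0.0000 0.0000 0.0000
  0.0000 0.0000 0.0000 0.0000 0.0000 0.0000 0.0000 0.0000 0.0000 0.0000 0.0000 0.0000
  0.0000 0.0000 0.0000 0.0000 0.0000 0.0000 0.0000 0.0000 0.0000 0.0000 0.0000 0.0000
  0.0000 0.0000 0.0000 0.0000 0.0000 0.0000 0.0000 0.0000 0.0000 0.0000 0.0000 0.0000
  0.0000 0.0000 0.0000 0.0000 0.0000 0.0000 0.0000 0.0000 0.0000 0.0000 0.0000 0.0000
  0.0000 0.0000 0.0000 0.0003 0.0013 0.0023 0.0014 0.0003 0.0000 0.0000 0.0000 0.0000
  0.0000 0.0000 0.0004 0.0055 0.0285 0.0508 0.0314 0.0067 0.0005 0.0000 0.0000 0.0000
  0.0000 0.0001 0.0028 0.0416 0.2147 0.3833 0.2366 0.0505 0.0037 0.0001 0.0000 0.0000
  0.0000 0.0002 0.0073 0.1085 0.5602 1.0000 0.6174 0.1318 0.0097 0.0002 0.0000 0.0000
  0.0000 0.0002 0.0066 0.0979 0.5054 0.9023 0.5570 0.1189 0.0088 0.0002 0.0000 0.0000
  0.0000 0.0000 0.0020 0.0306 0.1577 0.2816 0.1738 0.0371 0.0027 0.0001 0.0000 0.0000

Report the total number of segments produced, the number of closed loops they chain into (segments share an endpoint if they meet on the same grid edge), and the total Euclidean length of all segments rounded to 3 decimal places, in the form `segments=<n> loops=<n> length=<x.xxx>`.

cell (7,4): code 0100 → (7.867,5.000)–(8.000,4.737)
cell (7,5): code 1000 → (8.000,5.302)–(7.867,5.000)
cell (8,3): code 0100 → (8.360,4.000)–(9.000,3.510)
cell (8,4): code 1110 → (8.000,4.737)–(8.360,4.000)
cell (8,5): code 1101 → (8.269,6.000)–(8.000,5.302)
cell (8,6): code 1000 → (9.000,6.573)–(8.269,6.000)
cell (9,3): code 0110 → (9.000,3.510)–(10.000,3.592)
cell (9,6): code 1001 → (10.000,6.498)–(9.000,6.573)
cell (10,3): code 0010 → (10.000,3.592)–(10.479,4.000)
cell (10,4): code 0011 → (10.479,4.000)–(10.908,5.000)
cell (10,5): code 0011 → (10.908,5.000)–(10.569,6.000)
cell (10,6): code 0001 → (10.569,6.000)–(10.000,6.498)
total: 12 segments, chained into 1 closed loop(s), length Σ = 9.463140

segments=12 loops=1 length=9.463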